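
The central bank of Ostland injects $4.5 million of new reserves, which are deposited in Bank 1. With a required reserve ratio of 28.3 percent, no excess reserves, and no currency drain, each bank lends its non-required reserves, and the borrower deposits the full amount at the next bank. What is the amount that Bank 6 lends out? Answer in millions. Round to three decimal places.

$0.611 million

Each bank lends a fraction (1 − rr) = 0.7170 of the deposit it receives, so Bank 6 receives 4.5·0.7170^5 and lends 4.5·0.7170^6 ≈ 0.6114 million.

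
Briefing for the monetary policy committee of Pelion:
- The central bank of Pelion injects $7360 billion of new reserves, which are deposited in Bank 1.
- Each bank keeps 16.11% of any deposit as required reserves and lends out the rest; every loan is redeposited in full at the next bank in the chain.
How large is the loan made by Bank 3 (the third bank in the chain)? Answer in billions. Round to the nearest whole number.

Each bank lends a fraction (1 − rr) = 0.8389 of the deposit it receives, so Bank 3 receives 7360·0.8389^2 and lends 7360·0.8389^3 ≈ 4345.1863 billion.

$4345 billion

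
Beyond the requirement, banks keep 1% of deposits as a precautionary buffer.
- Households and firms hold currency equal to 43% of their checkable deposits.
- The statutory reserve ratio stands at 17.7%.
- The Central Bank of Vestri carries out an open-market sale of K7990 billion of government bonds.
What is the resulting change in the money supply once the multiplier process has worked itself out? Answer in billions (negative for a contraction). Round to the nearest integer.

The money multiplier is m = (1 + c) / (rr + e + c) = (1 + 0.43) / (0.177 + 0.01 + 0.43) ≈ 2.31767.
The sale removes 7990 billion of base, so ΔM = m × ΔMB = 2.31767 × (−7990) = -18518.1833 billion.

-18518 billion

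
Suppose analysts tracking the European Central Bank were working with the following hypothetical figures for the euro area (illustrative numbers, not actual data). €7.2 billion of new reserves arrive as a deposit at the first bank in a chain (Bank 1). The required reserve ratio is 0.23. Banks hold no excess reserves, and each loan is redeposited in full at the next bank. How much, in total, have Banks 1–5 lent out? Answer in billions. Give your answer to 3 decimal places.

Bank i lends (1 − rr)^i of the original deposit: Bank 1 lends 7.2·0.7700 = 5.5440, Bank 2 lends 7.2·0.7700² ≈ 4.2689, and so on.
Summing a geometric series: total = 7.2·[0.7700·(1 − 0.7700^5) / (1 − 0.7700)] ≈ 17.5798 billion.

€17.580 billion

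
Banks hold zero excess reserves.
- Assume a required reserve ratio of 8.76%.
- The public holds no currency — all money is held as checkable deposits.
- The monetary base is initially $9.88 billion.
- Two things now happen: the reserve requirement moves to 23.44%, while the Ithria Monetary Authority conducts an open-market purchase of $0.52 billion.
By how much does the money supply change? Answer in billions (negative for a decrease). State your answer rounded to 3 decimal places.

-68.417 billion

Before: m₁ = 1 / (0.0876) ≈ 11.415525, MB₁ = 9.88, so M₁ = 11.415525 × 9.88 ≈ 112.7854 billion.
After: m₂ = 1 / (0.2344) ≈ 4.266212, MB₂ = 9.88 + 0.52 = 10.4, so M₂ = 4.266212 × 10.4 ≈ 44.3686 billion.
ΔM = M₂ − M₁ = 44.3686 − 112.7854 = -68.4168 billion.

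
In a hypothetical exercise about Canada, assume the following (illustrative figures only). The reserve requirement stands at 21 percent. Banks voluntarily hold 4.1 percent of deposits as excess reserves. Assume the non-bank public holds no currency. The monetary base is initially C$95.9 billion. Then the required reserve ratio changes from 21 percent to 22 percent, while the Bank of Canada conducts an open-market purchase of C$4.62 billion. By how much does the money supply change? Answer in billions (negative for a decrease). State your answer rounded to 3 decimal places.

C$3.062 billion

Before: m₁ = 1 / (0.21 + 0.041) ≈ 3.9840637, MB₁ = 95.9, so M₁ = 3.9840637 × 95.9 ≈ 382.0717 billion.
After: m₂ = 1 / (0.22 + 0.041) ≈ 3.8314176, MB₂ = 95.9 + 4.62 = 100.52, so M₂ = 3.8314176 × 100.52 ≈ 385.1341 billion.
ΔM = M₂ − M₁ = 385.1341 − 382.0717 = 3.0624 billion.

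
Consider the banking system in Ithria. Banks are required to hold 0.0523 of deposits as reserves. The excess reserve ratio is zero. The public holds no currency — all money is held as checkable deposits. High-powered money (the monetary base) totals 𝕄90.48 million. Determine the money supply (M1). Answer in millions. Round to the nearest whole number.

With no currency drain or excess reserves, the money multiplier is m = 1/rr = 1/0.0523 ≈ 19.1205.
Money supply M = m × MB = 19.1205 × 90.48 ≈ 1730.0228 million.

𝕄1730 million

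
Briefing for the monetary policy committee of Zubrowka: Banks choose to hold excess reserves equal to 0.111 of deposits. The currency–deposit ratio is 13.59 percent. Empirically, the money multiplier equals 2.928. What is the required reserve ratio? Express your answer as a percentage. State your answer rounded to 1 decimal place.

14.1%

Using m = 2.928. Since m = (1 + c)/(c + rr + e), the denominator satisfies c + rr + e = (1 + c)/m = (1 + 0.1359) / 2.928 ≈ 0.387944.
With c = 0.1359 and e = 0.111, the required reserve ratio is 0.387944 − 0.1359 − 0.111 = 0.141044.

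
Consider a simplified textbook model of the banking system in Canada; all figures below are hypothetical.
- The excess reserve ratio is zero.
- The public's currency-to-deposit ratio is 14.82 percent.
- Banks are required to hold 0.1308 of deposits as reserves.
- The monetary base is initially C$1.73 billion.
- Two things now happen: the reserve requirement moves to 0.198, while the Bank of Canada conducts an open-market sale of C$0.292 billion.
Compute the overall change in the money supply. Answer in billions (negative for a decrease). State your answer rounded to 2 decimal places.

-2.35 billion

Before: m₁ = (1 + 0.1482) / (0.1308 + 0.1482) ≈ 4.1154, MB₁ = 1.73, so M₁ = 4.1154 × 1.73 ≈ 7.1196 billion.
After: m₂ = (1 + 0.1482) / (0.198 + 0.1482) ≈ 3.3166, MB₂ = 1.73 − 0.292 = 1.438, so M₂ = 3.3166 × 1.438 ≈ 4.7693 billion.
ΔM = M₂ − M₁ = 4.7693 − 7.1196 = -2.3503 billion.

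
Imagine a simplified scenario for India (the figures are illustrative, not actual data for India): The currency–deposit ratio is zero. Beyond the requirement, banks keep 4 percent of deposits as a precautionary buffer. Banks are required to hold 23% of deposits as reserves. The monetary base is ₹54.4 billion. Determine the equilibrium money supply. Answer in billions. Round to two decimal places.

The money multiplier is m = 1 / (rr + e) = 1 / (0.23 + 0.04) ≈ 3.70370.
So M = m × MB = 3.70370 × 54.4 ≈ 201.4813 billion.

₹201.48 billion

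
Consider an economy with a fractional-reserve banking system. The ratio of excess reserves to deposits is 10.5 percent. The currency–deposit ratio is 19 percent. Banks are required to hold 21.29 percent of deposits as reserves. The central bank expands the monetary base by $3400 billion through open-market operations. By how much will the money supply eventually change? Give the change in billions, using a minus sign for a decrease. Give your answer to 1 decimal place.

The money multiplier is m = (1 + c) / (rr + e + c) = (1 + 0.19) / (0.2129 + 0.105 + 0.19) ≈ 2.342981.
The purchase adds 3400 billion of base, so ΔM = m × ΔMB = 2.342981 × (+3400) = 7966.1354 billion.

$7966.1 billion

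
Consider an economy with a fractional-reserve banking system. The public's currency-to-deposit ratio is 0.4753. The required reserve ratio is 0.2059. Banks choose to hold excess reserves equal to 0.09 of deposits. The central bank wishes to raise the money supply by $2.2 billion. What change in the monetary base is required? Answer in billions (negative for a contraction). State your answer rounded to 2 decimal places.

$1.15 billion

The money multiplier is m = (1 + c) / (rr + e + c) = (1 + 0.4753) / (0.2059 + 0.09 + 0.4753) ≈ 1.9130.
ΔMB = ΔM / m = (+2.2) / 1.9130 ≈ 1.15 billion.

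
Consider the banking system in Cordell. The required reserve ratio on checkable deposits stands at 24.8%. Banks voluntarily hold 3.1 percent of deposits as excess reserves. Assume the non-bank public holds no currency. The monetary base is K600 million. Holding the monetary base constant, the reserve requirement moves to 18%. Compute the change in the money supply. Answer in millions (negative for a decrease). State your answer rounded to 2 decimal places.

Initially m₁ = 1 / (0.248 + 0.031) ≈ 3.584229, so M₁ = 3.584229 × 600 = 2150.5374 million.
After the change m₂ = 1 / (0.18 + 0.031) ≈ 4.739336, so M₂ = 4.739336 × 600 = 2843.6016 million.
ΔM = M₂ − M₁ = 2843.6016 − 2150.5374 = 693.0642 million.

K693.06 million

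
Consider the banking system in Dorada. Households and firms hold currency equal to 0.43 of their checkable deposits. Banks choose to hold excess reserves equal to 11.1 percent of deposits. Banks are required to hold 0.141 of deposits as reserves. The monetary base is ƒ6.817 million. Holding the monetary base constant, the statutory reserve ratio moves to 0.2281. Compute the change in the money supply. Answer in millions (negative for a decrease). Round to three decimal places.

-1.619 million

Initially m₁ = (1 + 0.43) / (0.141 + 0.111 + 0.43) ≈ 2.09677, so M₁ = 2.09677 × 6.817 ≈ 14.2937 million.
After the change m₂ = (1 + 0.43) / (0.2281 + 0.111 + 0.43) ≈ 1.85932, so M₂ = 1.85932 × 6.817 ≈ 12.675 million.
ΔM = M₂ − M₁ = 12.675 − 14.2937 = -1.6187 million.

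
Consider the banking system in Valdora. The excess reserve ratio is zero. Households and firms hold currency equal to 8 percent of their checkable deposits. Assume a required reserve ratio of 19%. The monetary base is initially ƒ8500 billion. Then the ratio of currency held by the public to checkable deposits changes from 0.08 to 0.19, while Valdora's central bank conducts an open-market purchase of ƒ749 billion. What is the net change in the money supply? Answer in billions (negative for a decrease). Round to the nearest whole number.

Before: m₁ = (1 + 0.08) / (0.19 + 0.08) = 4, MB₁ = 8500, so M₁ = 4 × 8500 = 34000 billion.
After: m₂ = (1 + 0.19) / (0.19 + 0.19) ≈ 3.13158, MB₂ = 8500 + 749 = 9249, so M₂ = 3.13158 × 9249 ≈ 28963.9834 billion.
ΔM = M₂ − M₁ = 28963.9834 − 34000 = -5036.0166 billion.

-5036 billion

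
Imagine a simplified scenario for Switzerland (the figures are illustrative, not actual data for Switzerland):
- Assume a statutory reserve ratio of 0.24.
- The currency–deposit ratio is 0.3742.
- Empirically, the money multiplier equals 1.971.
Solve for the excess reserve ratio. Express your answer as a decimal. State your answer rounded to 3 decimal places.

0.083

Using m = 1.971. Since m = (1 + c)/(c + rr + e), the denominator satisfies c + rr + e = (1 + c)/m = (1 + 0.3742) / 1.971 ≈ 0.697210.
With c = 0.3742 and rr = 0.24, the excess reserve ratio is 0.697210 − 0.3742 − 0.24 = 0.08301.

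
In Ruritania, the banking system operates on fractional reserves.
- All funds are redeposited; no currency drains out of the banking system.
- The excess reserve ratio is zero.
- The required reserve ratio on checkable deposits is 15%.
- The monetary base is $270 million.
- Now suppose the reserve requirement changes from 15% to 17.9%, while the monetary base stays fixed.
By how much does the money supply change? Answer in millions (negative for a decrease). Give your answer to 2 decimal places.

-291.62 million

Initially m₁ = 1 / (0.15) ≈ 6.666667, so M₁ = 6.666667 × 270 ≈ 1800.0001 million.
After the change m₂ = 1 / (0.179) ≈ 5.586592, so M₂ = 5.586592 × 270 ≈ 1508.3798 million.
ΔM = M₂ − M₁ = 1508.3798 − 1800.0001 = -291.6203 million.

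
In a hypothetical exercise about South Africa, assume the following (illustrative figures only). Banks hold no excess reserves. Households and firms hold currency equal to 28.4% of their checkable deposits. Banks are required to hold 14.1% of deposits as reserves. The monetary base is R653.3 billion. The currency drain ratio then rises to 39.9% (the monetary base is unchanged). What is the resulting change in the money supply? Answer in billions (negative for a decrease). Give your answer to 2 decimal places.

-281.20 billion

Initially m₁ = (1 + 0.284) / (0.141 + 0.284) ≈ 3.021176, so M₁ = 3.021176 × 653.3 ≈ 1973.7343 billion.
After the change m₂ = (1 + 0.399) / (0.141 + 0.399) ≈ 2.590741, so M₂ = 2.590741 × 653.3 ≈ 1692.5311 billion.
ΔM = M₂ − M₁ = 1692.5311 − 1973.7343 = -281.2032 billion.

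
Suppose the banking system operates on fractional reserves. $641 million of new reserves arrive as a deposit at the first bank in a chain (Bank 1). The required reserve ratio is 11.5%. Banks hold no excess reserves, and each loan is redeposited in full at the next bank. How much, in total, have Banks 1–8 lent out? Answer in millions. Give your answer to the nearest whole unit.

$3077 million

Bank i lends (1 − rr)^i of the original deposit: Bank 1 lends 641·0.8850 = 567.2850, Bank 2 lends 641·0.8850² ≈ 502.0472, and so on.
Summing a geometric series: total = 641·[0.8850·(1 − 0.8850^8) / (1 − 0.8850)] ≈ 3076.6068 million.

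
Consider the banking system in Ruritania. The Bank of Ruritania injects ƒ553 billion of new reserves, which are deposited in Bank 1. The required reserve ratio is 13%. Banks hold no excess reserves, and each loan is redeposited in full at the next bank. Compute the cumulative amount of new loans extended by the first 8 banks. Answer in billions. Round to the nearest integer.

ƒ2486 billion

Bank i lends (1 − rr)^i of the original deposit: Bank 1 lends 553·0.8700 = 481.1100, Bank 2 lends 553·0.8700² = 418.5657, and so on.
Summing a geometric series: total = 553·[0.8700·(1 − 0.8700^8) / (1 − 0.8700)] ≈ 2486.1853 billion.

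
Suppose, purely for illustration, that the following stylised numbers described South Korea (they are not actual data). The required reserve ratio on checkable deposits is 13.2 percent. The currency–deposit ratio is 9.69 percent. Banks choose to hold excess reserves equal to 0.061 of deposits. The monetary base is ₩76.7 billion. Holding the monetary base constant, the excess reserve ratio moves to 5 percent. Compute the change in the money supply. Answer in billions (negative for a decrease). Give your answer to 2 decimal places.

₩11.45 billion

Initially m₁ = (1 + 0.0969) / (0.132 + 0.061 + 0.0969) ≈ 3.78372, so M₁ = 3.78372 × 76.7 ≈ 290.2113 billion.
After the change m₂ = (1 + 0.0969) / (0.132 + 0.05 + 0.0969) ≈ 3.93295, so M₂ = 3.93295 × 76.7 ≈ 301.6573 billion.
ΔM = M₂ − M₁ = 301.6573 − 290.2113 = 11.446 billion.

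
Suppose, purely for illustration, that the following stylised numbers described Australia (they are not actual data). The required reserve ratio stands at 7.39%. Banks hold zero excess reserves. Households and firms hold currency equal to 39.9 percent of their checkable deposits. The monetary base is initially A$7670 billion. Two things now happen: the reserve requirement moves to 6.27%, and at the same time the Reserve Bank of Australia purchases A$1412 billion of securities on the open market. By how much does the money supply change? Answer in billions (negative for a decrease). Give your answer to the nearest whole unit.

Before: m₁ = (1 + 0.399) / (0.0739 + 0.399) ≈ 2.95834, MB₁ = 7670, so M₁ = 2.95834 × 7670 = 22690.4678 billion.
After: m₂ = (1 + 0.399) / (0.0627 + 0.399) ≈ 3.03011, MB₂ = 7670 + 1412 = 9082, so M₂ = 3.03011 × 9082 ≈ 27519.459 billion.
ΔM = M₂ − M₁ = 27519.459 − 22690.4678 = 4828.9912 billion.

A$4829 billion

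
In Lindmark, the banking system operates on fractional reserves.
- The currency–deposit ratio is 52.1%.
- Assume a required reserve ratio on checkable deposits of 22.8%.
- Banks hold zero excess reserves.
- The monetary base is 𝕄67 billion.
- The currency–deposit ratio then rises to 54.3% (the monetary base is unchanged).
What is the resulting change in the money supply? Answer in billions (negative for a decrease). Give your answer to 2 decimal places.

Initially m₁ = (1 + 0.521) / (0.228 + 0.521) ≈ 2.03071, so M₁ = 2.03071 × 67 ≈ 136.0576 billion.
After the change m₂ = (1 + 0.543) / (0.228 + 0.543) ≈ 2.00130, so M₂ = 2.00130 × 67 = 134.0871 billion.
ΔM = M₂ − M₁ = 134.0871 − 136.0576 = -1.9705 billion.

-1.97 billion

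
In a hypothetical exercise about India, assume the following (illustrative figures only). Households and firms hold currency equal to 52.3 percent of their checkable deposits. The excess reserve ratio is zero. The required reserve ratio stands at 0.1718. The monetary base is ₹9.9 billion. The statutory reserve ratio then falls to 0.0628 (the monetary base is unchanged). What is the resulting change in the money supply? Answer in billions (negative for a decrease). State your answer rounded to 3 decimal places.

Initially m₁ = (1 + 0.523) / (0.1718 + 0.523) ≈ 2.19200, so M₁ = 2.19200 × 9.9 = 21.7008 billion.
After the change m₂ = (1 + 0.523) / (0.0628 + 0.523) ≈ 2.59986, so M₂ = 2.59986 × 9.9 ≈ 25.7386 billion.
ΔM = M₂ − M₁ = 25.7386 − 21.7008 = 4.0378 billion.

₹4.038 billion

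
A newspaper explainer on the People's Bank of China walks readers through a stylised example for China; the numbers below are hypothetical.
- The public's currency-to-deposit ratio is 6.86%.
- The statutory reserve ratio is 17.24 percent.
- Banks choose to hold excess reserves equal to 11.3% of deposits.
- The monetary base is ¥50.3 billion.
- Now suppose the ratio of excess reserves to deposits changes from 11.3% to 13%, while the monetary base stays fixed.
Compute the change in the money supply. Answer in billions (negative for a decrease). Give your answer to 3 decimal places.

Initially m₁ = (1 + 0.0686) / (0.1724 + 0.113 + 0.0686) ≈ 3.018644, so M₁ = 3.018644 × 50.3 ≈ 151.8378 billion.
After the change m₂ = (1 + 0.0686) / (0.1724 + 0.13 + 0.0686) ≈ 2.880323, so M₂ = 2.880323 × 50.3 ≈ 144.8802 billion.
ΔM = M₂ − M₁ = 144.8802 − 151.8378 = -6.9576 billion.

-6.958 billion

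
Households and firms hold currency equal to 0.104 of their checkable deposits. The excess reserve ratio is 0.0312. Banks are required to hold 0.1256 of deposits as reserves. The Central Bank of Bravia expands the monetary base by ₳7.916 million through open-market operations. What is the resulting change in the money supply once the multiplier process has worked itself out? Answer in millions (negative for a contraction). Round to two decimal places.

The money multiplier is m = (1 + c) / (rr + e + c) = (1 + 0.104) / (0.1256 + 0.0312 + 0.104) ≈ 4.2331.
The purchase adds 7.916 million of base, so ΔM = m × ΔMB = 4.2331 × (+7.916) ≈ 33.5092 million.

₳33.51 million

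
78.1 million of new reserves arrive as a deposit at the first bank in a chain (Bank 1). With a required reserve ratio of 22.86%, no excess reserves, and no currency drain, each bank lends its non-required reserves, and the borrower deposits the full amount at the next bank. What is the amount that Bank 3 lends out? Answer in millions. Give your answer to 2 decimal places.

35.85 million

Each bank lends a fraction (1 − rr) = 0.7714 of the deposit it receives, so Bank 3 receives 78.1·0.7714^2 and lends 78.1·0.7714^3 ≈ 35.8501 million.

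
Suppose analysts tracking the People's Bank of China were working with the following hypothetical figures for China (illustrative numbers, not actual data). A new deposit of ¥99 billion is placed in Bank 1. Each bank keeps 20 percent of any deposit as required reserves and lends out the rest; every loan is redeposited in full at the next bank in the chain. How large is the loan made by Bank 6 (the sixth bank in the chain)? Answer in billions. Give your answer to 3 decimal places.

¥25.952 billion

Each bank lends a fraction (1 − rr) = 0.8000 of the deposit it receives, so Bank 6 receives 99·0.8000^5 and lends 99·0.8000^6 ≈ 25.9523 billion.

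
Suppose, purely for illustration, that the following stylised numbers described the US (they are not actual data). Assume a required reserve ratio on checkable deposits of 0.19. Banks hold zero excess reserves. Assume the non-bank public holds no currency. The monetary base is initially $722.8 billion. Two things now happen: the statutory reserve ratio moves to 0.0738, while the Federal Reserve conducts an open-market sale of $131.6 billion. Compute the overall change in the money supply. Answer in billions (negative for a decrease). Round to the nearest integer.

$4207 billion

Before: m₁ = 1 / (0.19) ≈ 5.2632, MB₁ = 722.8, so M₁ = 5.2632 × 722.8 ≈ 3804.241 billion.
After: m₂ = 1 / (0.0738) ≈ 13.5501, MB₂ = 722.8 − 131.6 = 591.2, so M₂ = 13.5501 × 591.2 ≈ 8010.8191 billion.
ΔM = M₂ − M₁ = 8010.8191 − 3804.241 = 4206.5781 billion.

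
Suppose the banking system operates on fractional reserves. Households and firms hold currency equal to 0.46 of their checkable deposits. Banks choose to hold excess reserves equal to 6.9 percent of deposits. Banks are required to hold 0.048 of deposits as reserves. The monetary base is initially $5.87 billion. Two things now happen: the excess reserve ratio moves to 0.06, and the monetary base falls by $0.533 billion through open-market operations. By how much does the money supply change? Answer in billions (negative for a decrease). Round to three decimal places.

-1.135 billion

Before: m₁ = (1 + 0.46) / (0.048 + 0.069 + 0.46) ≈ 2.53033, MB₁ = 5.87, so M₁ = 2.53033 × 5.87 ≈ 14.853 billion.
After: m₂ = (1 + 0.46) / (0.048 + 0.06 + 0.46) ≈ 2.57042, MB₂ = 5.87 − 0.533 = 5.337, so M₂ = 2.57042 × 5.337 ≈ 13.7183 billion.
ΔM = M₂ − M₁ = 13.7183 − 14.853 = -1.1347 billion.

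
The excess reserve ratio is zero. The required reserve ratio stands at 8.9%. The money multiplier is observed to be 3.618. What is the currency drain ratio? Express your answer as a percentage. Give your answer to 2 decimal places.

25.90%

Using m = 3.618. From m = (1 + c)/(c + rr + e), rearranging gives 1 + c = m·(c + rr + e), so c·(1 − m) = m·(rr + e) − 1.
Hence c = [m·(rr + e) − 1]/(1 − m) = [3.618 × (0.089 + 0) − 1] / (1 − 3.618) ≈ 0.258976.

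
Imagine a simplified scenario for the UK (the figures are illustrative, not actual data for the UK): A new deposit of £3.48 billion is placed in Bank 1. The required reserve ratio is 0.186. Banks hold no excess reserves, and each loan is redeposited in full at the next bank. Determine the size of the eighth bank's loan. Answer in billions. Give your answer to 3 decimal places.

£0.671 billion

Each bank lends a fraction (1 − rr) = 0.8140 of the deposit it receives, so Bank 8 receives 3.48·0.8140^7 and lends 3.48·0.8140^8 ≈ 0.6708 billion.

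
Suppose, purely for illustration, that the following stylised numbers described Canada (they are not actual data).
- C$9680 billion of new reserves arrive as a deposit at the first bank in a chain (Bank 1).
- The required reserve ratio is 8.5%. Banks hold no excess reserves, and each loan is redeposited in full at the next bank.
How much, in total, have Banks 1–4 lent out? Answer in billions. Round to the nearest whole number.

C$31162 billion

Bank i lends (1 − rr)^i of the original deposit: Bank 1 lends 9680·0.9150 = 8857.2000, Bank 2 lends 9680·0.9150² = 8104.3380, and so on.
Summing a geometric series: total = 9680·[0.9150·(1 − 0.9150^4) / (1 − 0.9150)] ≈ 31162.1617 billion.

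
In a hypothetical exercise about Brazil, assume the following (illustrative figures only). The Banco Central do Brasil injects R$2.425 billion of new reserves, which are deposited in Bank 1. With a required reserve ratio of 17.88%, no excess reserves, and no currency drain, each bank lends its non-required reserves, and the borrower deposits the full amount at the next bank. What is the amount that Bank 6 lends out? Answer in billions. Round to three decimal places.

R$0.744 billion

Each bank lends a fraction (1 − rr) = 0.8212 of the deposit it receives, so Bank 6 receives 2.425·0.8212^5 and lends 2.425·0.8212^6 ≈ 0.7437 billion.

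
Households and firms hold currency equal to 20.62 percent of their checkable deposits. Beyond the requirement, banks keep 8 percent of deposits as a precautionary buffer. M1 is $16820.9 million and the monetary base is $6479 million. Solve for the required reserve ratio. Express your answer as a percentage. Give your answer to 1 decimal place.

17.8%

Using m = M/MB = 16820.9/6479 ≈ 2.596219. Since m = (1 + c)/(c + rr + e), the denominator satisfies c + rr + e = (1 + c)/m = (1 + 0.2062) / 2.596219 ≈ 0.464599.
With c = 0.2062 and e = 0.08, the required reserve ratio is 0.464599 − 0.2062 − 0.08 = 0.178399.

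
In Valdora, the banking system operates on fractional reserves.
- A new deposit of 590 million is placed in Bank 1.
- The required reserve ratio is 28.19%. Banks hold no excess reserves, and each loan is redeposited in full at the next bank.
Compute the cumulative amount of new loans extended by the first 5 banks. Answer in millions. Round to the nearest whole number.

Bank i lends (1 − rr)^i of the original deposit: Bank 1 lends 590·0.7181 = 423.6790, Bank 2 lends 590·0.7181² ≈ 304.2439, and so on.
Summing a geometric series: total = 590·[0.7181·(1 − 0.7181^5) / (1 − 0.7181)] ≈ 1215.9509 million.

1216 million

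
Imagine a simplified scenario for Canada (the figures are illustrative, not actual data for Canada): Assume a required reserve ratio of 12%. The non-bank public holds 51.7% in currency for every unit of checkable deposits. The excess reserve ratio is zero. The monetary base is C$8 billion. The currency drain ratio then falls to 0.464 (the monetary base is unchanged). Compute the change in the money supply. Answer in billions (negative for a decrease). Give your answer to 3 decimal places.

Initially m₁ = (1 + 0.517) / (0.12 + 0.517) ≈ 2.38148, so M₁ = 2.38148 × 8 ≈ 19.0518 billion.
After the change m₂ = (1 + 0.464) / (0.12 + 0.464) ≈ 2.50685, so M₂ = 2.50685 × 8 = 20.0548 billion.
ΔM = M₂ − M₁ = 20.0548 − 19.0518 = 1.003 billion.

C$1.003 billion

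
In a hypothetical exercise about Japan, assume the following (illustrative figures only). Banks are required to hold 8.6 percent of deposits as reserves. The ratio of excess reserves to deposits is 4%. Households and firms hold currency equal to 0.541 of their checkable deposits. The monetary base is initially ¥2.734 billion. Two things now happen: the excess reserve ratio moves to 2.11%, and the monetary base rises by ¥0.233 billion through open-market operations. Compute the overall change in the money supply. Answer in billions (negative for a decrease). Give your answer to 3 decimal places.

Before: m₁ = (1 + 0.541) / (0.086 + 0.04 + 0.541) ≈ 2.31034, MB₁ = 2.734, so M₁ = 2.31034 × 2.734 ≈ 6.3165 billion.
After: m₂ = (1 + 0.541) / (0.086 + 0.0211 + 0.541) ≈ 2.37772, MB₂ = 2.734 + 0.233 = 2.967, so M₂ = 2.37772 × 2.967 ≈ 7.0547 billion.
ΔM = M₂ − M₁ = 7.0547 − 6.3165 = 0.7382 billion.

¥0.738 billion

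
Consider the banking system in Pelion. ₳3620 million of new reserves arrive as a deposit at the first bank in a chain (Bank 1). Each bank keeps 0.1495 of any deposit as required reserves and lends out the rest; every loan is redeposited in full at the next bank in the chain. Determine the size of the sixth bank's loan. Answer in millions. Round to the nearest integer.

Each bank lends a fraction (1 − rr) = 0.8505 of the deposit it receives, so Bank 6 receives 3620·0.8505^5 and lends 3620·0.8505^6 ≈ 1370.1070 million.

₳1370 million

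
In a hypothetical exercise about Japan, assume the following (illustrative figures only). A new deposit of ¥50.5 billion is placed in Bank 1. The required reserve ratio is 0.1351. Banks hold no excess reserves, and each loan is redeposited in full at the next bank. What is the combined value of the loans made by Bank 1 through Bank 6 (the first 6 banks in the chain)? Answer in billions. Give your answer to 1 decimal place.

Bank i lends (1 − rr)^i of the original deposit: Bank 1 lends 50.5·0.8649 ≈ 43.6775, Bank 2 lends 50.5·0.8649² ≈ 37.7766, and so on.
Summing a geometric series: total = 50.5·[0.8649·(1 − 0.8649^6) / (1 − 0.8649)] ≈ 187.9662 billion.

¥188.0 billion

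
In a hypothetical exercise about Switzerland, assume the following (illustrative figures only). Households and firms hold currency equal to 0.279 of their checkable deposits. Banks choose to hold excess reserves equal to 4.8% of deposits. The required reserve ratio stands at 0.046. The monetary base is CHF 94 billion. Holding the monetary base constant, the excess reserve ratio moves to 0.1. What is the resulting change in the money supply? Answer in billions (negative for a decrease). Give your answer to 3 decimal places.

Initially m₁ = (1 + 0.279) / (0.046 + 0.048 + 0.279) ≈ 3.428954, so M₁ = 3.428954 × 94 ≈ 322.3217 billion.
After the change m₂ = (1 + 0.279) / (0.046 + 0.1 + 0.279) ≈ 3.009412, so M₂ = 3.009412 × 94 ≈ 282.8847 billion.
ΔM = M₂ − M₁ = 282.8847 − 322.3217 = -39.437 billion.

-39.437 billion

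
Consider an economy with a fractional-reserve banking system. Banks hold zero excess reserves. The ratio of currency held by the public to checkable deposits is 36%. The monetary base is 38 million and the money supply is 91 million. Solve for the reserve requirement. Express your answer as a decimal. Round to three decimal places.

0.208

Using m = M/MB = 91/38 ≈ 2.394737. Since m = (1 + c)/(c + rr + e), the denominator satisfies c + rr + e = (1 + c)/m = (1 + 0.36) / 2.394737 ≈ 0.567912.
With c = 0.36 and e = 0, the reserve requirement is 0.567912 − 0.36 − 0 = 0.207912.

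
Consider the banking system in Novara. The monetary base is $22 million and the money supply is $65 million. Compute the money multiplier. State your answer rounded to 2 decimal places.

The money multiplier is m = M / MB = 65 / 22 ≈ 2.95455.

2.95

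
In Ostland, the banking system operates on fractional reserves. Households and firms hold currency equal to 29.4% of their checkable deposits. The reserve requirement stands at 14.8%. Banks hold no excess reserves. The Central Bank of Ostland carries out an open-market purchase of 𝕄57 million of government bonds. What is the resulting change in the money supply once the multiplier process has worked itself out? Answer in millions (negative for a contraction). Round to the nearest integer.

𝕄167 million

The money multiplier is m = (1 + c) / (rr + c) = (1 + 0.294) / (0.148 + 0.294) ≈ 2.9276.
The purchase adds 57 million of base, so ΔM = m × ΔMB = 2.9276 × (+57) = 166.8732 million.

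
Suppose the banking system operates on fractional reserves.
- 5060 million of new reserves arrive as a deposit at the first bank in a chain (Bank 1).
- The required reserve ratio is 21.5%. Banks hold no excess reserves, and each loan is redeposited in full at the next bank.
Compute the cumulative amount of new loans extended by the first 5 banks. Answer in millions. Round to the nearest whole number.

Bank i lends (1 − rr)^i of the original deposit: Bank 1 lends 5060·0.7850 = 3972.1000, Bank 2 lends 5060·0.7850² = 3118.0985, and so on.
Summing a geometric series: total = 5060·[0.7850·(1 − 0.7850^5) / (1 − 0.7850)] ≈ 12967.6945 million.

12968 million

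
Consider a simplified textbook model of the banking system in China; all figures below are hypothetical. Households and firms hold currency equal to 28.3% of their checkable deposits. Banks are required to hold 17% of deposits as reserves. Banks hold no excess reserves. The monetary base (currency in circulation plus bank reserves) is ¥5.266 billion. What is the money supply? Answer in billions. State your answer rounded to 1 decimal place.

The money multiplier is m = (1 + c) / (rr + c) = (1 + 0.283) / (0.17 + 0.283) ≈ 2.8322.
So M = m × MB = 2.8322 × 5.266 ≈ 14.9144 billion.

¥14.9 billion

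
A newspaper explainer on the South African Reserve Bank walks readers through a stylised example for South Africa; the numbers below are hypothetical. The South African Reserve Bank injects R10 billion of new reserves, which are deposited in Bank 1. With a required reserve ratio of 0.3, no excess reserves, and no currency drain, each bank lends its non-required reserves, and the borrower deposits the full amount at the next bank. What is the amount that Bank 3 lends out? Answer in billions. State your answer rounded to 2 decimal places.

R3.43 billion

Each bank lends a fraction (1 − rr) = 0.7000 of the deposit it receives, so Bank 3 receives 10·0.7000^2 and lends 10·0.7000^3 = 3.4300 billion.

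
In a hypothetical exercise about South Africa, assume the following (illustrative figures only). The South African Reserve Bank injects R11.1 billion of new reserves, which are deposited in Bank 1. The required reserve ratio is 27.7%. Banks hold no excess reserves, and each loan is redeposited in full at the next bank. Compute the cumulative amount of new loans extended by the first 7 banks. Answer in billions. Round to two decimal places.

Bank i lends (1 − rr)^i of the original deposit: Bank 1 lends 11.1·0.7230 = 8.0253, Bank 2 lends 11.1·0.7230² ≈ 5.8023, and so on.
Summing a geometric series: total = 11.1·[0.7230·(1 − 0.7230^7) / (1 − 0.7230)] ≈ 25.9803 billion.

R25.98 billion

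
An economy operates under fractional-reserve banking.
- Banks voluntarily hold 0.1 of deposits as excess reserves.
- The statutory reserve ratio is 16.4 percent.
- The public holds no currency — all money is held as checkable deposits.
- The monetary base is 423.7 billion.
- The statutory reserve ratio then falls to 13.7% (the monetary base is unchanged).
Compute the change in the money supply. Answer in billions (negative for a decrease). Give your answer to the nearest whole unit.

Initially m₁ = 1 / (0.164 + 0.1) ≈ 3.7879, so M₁ = 3.7879 × 423.7 ≈ 1604.9332 billion.
After the change m₂ = 1 / (0.137 + 0.1) ≈ 4.2194, so M₂ = 4.2194 × 423.7 ≈ 1787.7598 billion.
ΔM = M₂ − M₁ = 1787.7598 − 1604.9332 = 182.8266 billion.

183 billion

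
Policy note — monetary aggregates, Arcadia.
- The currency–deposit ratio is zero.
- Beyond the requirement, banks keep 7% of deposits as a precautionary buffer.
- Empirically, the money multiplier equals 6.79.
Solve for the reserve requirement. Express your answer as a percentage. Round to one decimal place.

7.7%

Using m = 6.79. Since m = (1 + c)/(c + rr + e), the denominator satisfies c + rr + e = (1 + c)/m = (1 + 0) / 6.79 ≈ 0.147275.
With c = 0 and e = 0.07, the reserve requirement is 0.147275 − 0 − 0.07 = 0.077275.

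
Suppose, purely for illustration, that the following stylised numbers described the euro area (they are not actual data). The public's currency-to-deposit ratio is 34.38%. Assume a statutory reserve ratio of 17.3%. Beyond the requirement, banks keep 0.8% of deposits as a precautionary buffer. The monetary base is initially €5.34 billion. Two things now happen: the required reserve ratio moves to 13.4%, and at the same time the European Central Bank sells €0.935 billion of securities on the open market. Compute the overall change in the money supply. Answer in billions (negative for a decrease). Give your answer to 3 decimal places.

-1.489 billion

Before: m₁ = (1 + 0.3438) / (0.173 + 0.008 + 0.3438) ≈ 2.56059, MB₁ = 5.34, so M₁ = 2.56059 × 5.34 ≈ 13.6736 billion.
After: m₂ = (1 + 0.3438) / (0.134 + 0.008 + 0.3438) ≈ 2.76616, MB₂ = 5.34 − 0.935 = 4.405, so M₂ = 2.76616 × 4.405 ≈ 12.1849 billion.
ΔM = M₂ − M₁ = 12.1849 − 13.6736 = -1.4887 billion.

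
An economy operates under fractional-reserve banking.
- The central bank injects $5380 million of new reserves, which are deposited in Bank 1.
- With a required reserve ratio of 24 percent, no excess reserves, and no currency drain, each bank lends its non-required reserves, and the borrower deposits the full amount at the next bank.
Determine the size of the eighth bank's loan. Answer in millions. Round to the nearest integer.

Each bank lends a fraction (1 − rr) = 0.7600 of the deposit it receives, so Bank 8 receives 5380·0.7600^7 and lends 5380·0.7600^8 ≈ 598.8127 million.

$599 million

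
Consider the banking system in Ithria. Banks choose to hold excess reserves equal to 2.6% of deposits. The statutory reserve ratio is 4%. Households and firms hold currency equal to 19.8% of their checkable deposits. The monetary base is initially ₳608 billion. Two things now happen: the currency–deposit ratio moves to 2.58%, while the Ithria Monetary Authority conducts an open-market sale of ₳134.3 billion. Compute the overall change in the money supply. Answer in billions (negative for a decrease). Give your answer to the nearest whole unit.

₳2534 billion

Before: m₁ = (1 + 0.198) / (0.04 + 0.026 + 0.198) ≈ 4.5379, MB₁ = 608, so M₁ = 4.5379 × 608 = 2759.0432 billion.
After: m₂ = (1 + 0.0258) / (0.04 + 0.026 + 0.0258) ≈ 11.1743, MB₂ = 608 − 134.3 = 473.7, so M₂ = 11.1743 × 473.7 ≈ 5293.2659 billion.
ΔM = M₂ − M₁ = 5293.2659 − 2759.0432 = 2534.2227 billion.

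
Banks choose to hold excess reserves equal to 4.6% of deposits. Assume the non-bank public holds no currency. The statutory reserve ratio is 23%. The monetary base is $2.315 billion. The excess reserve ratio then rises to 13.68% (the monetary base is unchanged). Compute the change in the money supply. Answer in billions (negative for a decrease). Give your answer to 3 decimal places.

Initially m₁ = 1 / (0.23 + 0.046) ≈ 3.62319, so M₁ = 3.62319 × 2.315 ≈ 8.3877 billion.
After the change m₂ = 1 / (0.23 + 0.1368) ≈ 2.72628, so M₂ = 2.72628 × 2.315 ≈ 6.3113 billion.
ΔM = M₂ − M₁ = 6.3113 − 8.3877 = -2.0764 billion.

-2.076 billion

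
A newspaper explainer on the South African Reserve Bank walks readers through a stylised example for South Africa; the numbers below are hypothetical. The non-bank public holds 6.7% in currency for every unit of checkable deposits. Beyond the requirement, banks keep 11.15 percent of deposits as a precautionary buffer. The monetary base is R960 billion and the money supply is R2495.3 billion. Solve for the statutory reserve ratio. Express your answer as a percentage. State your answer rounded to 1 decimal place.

Using m = M/MB = 2495.3/960 ≈ 2.599271. Since m = (1 + c)/(c + rr + e), the denominator satisfies c + rr + e = (1 + c)/m = (1 + 0.067) / 2.599271 ≈ 0.410500.
With c = 0.067 and e = 0.1115, the statutory reserve ratio is 0.410500 − 0.067 − 0.1115 = 0.232.

23.2%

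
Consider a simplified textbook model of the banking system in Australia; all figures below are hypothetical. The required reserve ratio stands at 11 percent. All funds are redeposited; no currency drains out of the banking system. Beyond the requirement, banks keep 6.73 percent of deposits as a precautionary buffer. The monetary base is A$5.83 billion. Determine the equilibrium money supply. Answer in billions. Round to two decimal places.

The money multiplier is m = 1 / (rr + e) = 1 / (0.11 + 0.0673) ≈ 5.6402.
So M = m × MB = 5.6402 × 5.83 ≈ 32.8824 billion.

A$32.88 billion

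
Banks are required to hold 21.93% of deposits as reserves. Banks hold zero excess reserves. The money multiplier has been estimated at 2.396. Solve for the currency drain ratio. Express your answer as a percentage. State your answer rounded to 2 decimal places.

33.99%

Using m = 2.396. From m = (1 + c)/(c + rr + e), rearranging gives 1 + c = m·(c + rr + e), so c·(1 − m) = m·(rr + e) − 1.
Hence c = [m·(rr + e) − 1]/(1 − m) = [2.396 × (0.2193 + 0) − 1] / (1 − 2.396) ≈ 0.339941.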